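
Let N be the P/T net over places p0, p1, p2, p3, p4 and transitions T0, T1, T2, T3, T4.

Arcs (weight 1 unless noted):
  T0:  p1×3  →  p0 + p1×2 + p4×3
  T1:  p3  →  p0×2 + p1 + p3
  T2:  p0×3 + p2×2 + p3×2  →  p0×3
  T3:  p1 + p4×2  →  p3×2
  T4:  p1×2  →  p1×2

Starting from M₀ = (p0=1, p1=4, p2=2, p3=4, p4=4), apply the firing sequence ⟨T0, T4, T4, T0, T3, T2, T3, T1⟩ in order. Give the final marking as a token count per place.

(p0=5, p1=1, p2=0, p3=6, p4=6)

step 1: fire T0:  (p0=1, p1=4, p2=2, p3=4, p4=4) → (p0=2, p1=3, p2=2, p3=4, p4=7)
step 2: fire T4:  (p0=2, p1=3, p2=2, p3=4, p4=7) → (p0=2, p1=3, p2=2, p3=4, p4=7)
step 3: fire T4:  (p0=2, p1=3, p2=2, p3=4, p4=7) → (p0=2, p1=3, p2=2, p3=4, p4=7)
step 4: fire T0:  (p0=2, p1=3, p2=2, p3=4, p4=7) → (p0=3, p1=2, p2=2, p3=4, p4=10)
step 5: fire T3:  (p0=3, p1=2, p2=2, p3=4, p4=10) → (p0=3, p1=1, p2=2, p3=6, p4=8)
step 6: fire T2:  (p0=3, p1=1, p2=2, p3=6, p4=8) → (p0=3, p1=1, p2=0, p3=4, p4=8)
step 7: fire T3:  (p0=3, p1=1, p2=0, p3=4, p4=8) → (p0=3, p1=0, p2=0, p3=6, p4=6)
step 8: fire T1:  (p0=3, p1=0, p2=0, p3=6, p4=6) → (p0=5, p1=1, p2=0, p3=6, p4=6)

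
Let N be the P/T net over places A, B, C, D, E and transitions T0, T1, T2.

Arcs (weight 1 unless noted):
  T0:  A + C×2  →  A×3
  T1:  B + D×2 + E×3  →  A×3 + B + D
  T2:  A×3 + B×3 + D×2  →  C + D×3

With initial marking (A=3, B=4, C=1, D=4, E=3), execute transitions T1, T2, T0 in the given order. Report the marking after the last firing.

step 1: fire T1:  (A=3, B=4, C=1, D=4, E=3) → (A=6, B=4, C=1, D=3, E=0)
step 2: fire T2:  (A=6, B=4, C=1, D=3, E=0) → (A=3, B=1, C=2, D=4, E=0)
step 3: fire T0:  (A=3, B=1, C=2, D=4, E=0) → (A=5, B=1, C=0, D=4, E=0)

(A=5, B=1, C=0, D=4, E=0)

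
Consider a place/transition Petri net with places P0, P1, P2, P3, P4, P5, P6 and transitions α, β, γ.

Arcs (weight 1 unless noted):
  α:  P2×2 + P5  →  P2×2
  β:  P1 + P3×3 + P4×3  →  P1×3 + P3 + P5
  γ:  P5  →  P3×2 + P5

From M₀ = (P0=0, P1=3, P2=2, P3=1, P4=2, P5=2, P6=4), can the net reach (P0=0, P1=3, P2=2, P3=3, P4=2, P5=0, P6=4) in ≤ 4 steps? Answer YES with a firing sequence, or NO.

step 1: fire α:  (P0=0, P1=3, P2=2, P3=1, P4=2, P5=2, P6=4) → (P0=0, P1=3, P2=2, P3=1, P4=2, P5=1, P6=4)
step 2: fire γ:  (P0=0, P1=3, P2=2, P3=1, P4=2, P5=1, P6=4) → (P0=0, P1=3, P2=2, P3=3, P4=2, P5=1, P6=4)
step 3: fire α:  (P0=0, P1=3, P2=2, P3=3, P4=2, P5=1, P6=4) → (P0=0, P1=3, P2=2, P3=3, P4=2, P5=0, P6=4)

YES — reachable via ⟨α, γ, α⟩ (3 firings)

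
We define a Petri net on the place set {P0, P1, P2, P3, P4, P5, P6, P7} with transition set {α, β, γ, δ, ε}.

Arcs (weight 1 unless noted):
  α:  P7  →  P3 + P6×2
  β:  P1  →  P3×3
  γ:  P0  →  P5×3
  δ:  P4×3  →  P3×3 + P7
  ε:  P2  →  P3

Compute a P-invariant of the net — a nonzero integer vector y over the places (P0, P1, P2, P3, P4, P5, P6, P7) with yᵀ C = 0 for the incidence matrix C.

Incidence matrix C (rows=places, cols=transitions):
        α    β    γ    δ    ε
   P0   0    0   -1    0    0
   P1   0   -1    0    0    0
   P2   0    0    0    0   -1
   P3   1    3    0    3    1
   P4   0    0    0   -3    0
   P5   0    0    3    0    0
   P6   2    0    0    0    0
   P7  -1    0    0    1    0

Candidate y = [3, 0, 0, 0, 0, 1, 0, 0]; check y·C column-wise:
  col α: 3·0 + 0·1 + 1·0 + 0·2 + 0·-1 = 0
  col β: 3·0 + 0·-1 + 0·3 + 1·0 = 0
  col γ: 3·-1 + 1·3 = 0
  col δ: 3·0 + 0·3 + 0·-3 + 1·0 + 0·1 = 0
  col ε: 3·0 + 0·-1 + 0·1 + 1·0 = 0

y = (P0:3, P1:0, P2:0, P3:0, P4:0, P5:1, P6:0, P7:0)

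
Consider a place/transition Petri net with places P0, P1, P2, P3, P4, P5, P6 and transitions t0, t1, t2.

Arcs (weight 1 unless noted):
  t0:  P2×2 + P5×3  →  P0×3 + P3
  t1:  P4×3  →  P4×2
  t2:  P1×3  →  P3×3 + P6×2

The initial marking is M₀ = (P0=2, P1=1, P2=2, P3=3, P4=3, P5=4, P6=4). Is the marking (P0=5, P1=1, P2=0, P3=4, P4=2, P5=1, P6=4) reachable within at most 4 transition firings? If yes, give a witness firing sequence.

step 1: fire t0:  (P0=2, P1=1, P2=2, P3=3, P4=3, P5=4, P6=4) → (P0=5, P1=1, P2=0, P3=4, P4=3, P5=1, P6=4)
step 2: fire t1:  (P0=5, P1=1, P2=0, P3=4, P4=3, P5=1, P6=4) → (P0=5, P1=1, P2=0, P3=4, P4=2, P5=1, P6=4)

YES — reachable via ⟨t0, t1⟩ (2 firings)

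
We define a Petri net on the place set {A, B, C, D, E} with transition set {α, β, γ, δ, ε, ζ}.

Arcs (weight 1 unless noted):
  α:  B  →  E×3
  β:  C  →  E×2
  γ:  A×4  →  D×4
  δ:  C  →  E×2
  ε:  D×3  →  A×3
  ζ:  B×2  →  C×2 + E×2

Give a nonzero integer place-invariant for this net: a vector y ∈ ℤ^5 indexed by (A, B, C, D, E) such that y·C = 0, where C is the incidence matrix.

Incidence matrix C (rows=places, cols=transitions):
        α    β    γ    δ    ε    ζ
    A   0    0   -4    0    3    0
    B  -1    0    0    0    0   -2
    C   0   -1    0   -1    0    2
    D   0    0    4    0   -3    0
    E   3    2    0    2    0    2

Candidate y = [1, 0, 0, 1, 0]; check y·C column-wise:
  col α: 1·0 + 0·-1 + 1·0 + 0·3 = 0
  col β: 1·0 + 0·-1 + 1·0 + 0·2 = 0
  col γ: 1·-4 + 1·4 = 0
  col δ: 1·0 + 0·-1 + 1·0 + 0·2 = 0
  col ε: 1·3 + 1·-3 = 0
  col ζ: 1·0 + 0·-2 + 0·2 + 1·0 + 0·2 = 0

y = (A:1, B:0, C:0, D:1, E:0)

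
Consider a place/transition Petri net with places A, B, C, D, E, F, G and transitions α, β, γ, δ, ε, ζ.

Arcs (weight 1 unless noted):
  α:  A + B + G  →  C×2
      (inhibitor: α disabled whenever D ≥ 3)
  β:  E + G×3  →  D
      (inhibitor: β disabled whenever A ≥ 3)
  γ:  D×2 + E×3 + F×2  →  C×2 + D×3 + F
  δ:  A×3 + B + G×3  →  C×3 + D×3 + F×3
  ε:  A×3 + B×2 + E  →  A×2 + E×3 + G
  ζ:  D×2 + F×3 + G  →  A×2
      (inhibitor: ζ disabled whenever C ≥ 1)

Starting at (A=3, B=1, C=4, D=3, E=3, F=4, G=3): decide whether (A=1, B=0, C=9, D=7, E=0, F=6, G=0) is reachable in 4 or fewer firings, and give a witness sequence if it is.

depth 0: 1 marking
depth 1: 3 markings reached so far
depth 2: 4 markings reached so far
depth 3: 4 markings reached so far
(frontier empty at depth 3; search complete)
target is not among the 4 markings reachable within 4 steps

NO — not reachable within 4 firings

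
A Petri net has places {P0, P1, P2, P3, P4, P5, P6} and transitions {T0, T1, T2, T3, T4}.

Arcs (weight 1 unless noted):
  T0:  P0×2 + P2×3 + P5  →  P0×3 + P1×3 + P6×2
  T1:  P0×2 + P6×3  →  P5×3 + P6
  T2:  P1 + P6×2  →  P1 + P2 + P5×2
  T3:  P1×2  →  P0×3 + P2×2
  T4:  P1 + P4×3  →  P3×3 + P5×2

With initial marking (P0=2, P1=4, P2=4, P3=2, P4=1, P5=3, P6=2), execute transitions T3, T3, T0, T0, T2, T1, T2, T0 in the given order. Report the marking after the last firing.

(P0=9, P1=9, P2=1, P3=2, P4=1, P5=7, P6=2)

step 1: fire T3:  (P0=2, P1=4, P2=4, P3=2, P4=1, P5=3, P6=2) → (P0=5, P1=2, P2=6, P3=2, P4=1, P5=3, P6=2)
step 2: fire T3:  (P0=5, P1=2, P2=6, P3=2, P4=1, P5=3, P6=2) → (P0=8, P1=0, P2=8, P3=2, P4=1, P5=3, P6=2)
step 3: fire T0:  (P0=8, P1=0, P2=8, P3=2, P4=1, P5=3, P6=2) → (P0=9, P1=3, P2=5, P3=2, P4=1, P5=2, P6=4)
step 4: fire T0:  (P0=9, P1=3, P2=5, P3=2, P4=1, P5=2, P6=4) → (P0=10, P1=6, P2=2, P3=2, P4=1, P5=1, P6=6)
step 5: fire T2:  (P0=10, P1=6, P2=2, P3=2, P4=1, P5=1, P6=6) → (P0=10, P1=6, P2=3, P3=2, P4=1, P5=3, P6=4)
step 6: fire T1:  (P0=10, P1=6, P2=3, P3=2, P4=1, P5=3, P6=4) → (P0=8, P1=6, P2=3, P3=2, P4=1, P5=6, P6=2)
step 7: fire T2:  (P0=8, P1=6, P2=3, P3=2, P4=1, P5=6, P6=2) → (P0=8, P1=6, P2=4, P3=2, P4=1, P5=8, P6=0)
step 8: fire T0:  (P0=8, P1=6, P2=4, P3=2, P4=1, P5=8, P6=0) → (P0=9, P1=9, P2=1, P3=2, P4=1, P5=7, P6=2)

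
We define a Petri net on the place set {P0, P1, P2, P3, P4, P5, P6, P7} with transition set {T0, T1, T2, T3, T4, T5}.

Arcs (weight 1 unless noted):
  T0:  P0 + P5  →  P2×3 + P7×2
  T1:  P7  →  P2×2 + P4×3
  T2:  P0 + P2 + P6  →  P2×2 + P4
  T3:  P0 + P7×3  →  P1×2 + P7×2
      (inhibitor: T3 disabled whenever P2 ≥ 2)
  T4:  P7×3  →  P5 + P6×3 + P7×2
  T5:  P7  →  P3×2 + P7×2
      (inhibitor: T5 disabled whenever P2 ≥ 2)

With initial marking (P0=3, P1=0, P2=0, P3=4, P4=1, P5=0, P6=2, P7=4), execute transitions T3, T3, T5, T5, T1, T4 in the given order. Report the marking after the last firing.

step 1: fire T3:  (P0=3, P1=0, P2=0, P3=4, P4=1, P5=0, P6=2, P7=4) → (P0=2, P1=2, P2=0, P3=4, P4=1, P5=0, P6=2, P7=3)
step 2: fire T3:  (P0=2, P1=2, P2=0, P3=4, P4=1, P5=0, P6=2, P7=3) → (P0=1, P1=4, P2=0, P3=4, P4=1, P5=0, P6=2, P7=2)
step 3: fire T5:  (P0=1, P1=4, P2=0, P3=4, P4=1, P5=0, P6=2, P7=2) → (P0=1, P1=4, P2=0, P3=6, P4=1, P5=0, P6=2, P7=3)
step 4: fire T5:  (P0=1, P1=4, P2=0, P3=6, P4=1, P5=0, P6=2, P7=3) → (P0=1, P1=4, P2=0, P3=8, P4=1, P5=0, P6=2, P7=4)
step 5: fire T1:  (P0=1, P1=4, P2=0, P3=8, P4=1, P5=0, P6=2, P7=4) → (P0=1, P1=4, P2=2, P3=8, P4=4, P5=0, P6=2, P7=3)
step 6: fire T4:  (P0=1, P1=4, P2=2, P3=8, P4=4, P5=0, P6=2, P7=3) → (P0=1, P1=4, P2=2, P3=8, P4=4, P5=1, P6=5, P7=2)

(P0=1, P1=4, P2=2, P3=8, P4=4, P5=1, P6=5, P7=2)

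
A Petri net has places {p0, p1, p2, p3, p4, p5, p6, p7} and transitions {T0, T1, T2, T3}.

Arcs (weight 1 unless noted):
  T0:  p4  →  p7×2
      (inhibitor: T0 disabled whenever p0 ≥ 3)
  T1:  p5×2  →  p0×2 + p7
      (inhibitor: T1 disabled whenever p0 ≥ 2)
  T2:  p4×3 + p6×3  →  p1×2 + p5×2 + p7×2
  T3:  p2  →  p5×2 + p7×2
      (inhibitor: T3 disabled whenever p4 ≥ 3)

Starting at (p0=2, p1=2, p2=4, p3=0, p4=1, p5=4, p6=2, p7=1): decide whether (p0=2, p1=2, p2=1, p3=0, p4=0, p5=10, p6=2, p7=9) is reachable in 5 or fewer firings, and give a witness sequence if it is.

YES — reachable via ⟨T0, T3, T3, T3⟩ (4 firings)

step 1: fire T0:  (p0=2, p1=2, p2=4, p3=0, p4=1, p5=4, p6=2, p7=1) → (p0=2, p1=2, p2=4, p3=0, p4=0, p5=4, p6=2, p7=3)
step 2: fire T3:  (p0=2, p1=2, p2=4, p3=0, p4=0, p5=4, p6=2, p7=3) → (p0=2, p1=2, p2=3, p3=0, p4=0, p5=6, p6=2, p7=5)
step 3: fire T3:  (p0=2, p1=2, p2=3, p3=0, p4=0, p5=6, p6=2, p7=5) → (p0=2, p1=2, p2=2, p3=0, p4=0, p5=8, p6=2, p7=7)
step 4: fire T3:  (p0=2, p1=2, p2=2, p3=0, p4=0, p5=8, p6=2, p7=7) → (p0=2, p1=2, p2=1, p3=0, p4=0, p5=10, p6=2, p7=9)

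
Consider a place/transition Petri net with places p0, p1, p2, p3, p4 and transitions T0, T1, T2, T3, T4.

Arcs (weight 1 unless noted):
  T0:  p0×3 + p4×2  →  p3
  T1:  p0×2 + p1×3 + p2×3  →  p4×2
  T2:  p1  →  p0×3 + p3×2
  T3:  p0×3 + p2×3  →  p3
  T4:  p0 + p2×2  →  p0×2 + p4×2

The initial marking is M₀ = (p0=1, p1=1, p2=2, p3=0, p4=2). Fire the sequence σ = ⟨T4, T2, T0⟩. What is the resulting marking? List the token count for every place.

step 1: fire T4:  (p0=1, p1=1, p2=2, p3=0, p4=2) → (p0=2, p1=1, p2=0, p3=0, p4=4)
step 2: fire T2:  (p0=2, p1=1, p2=0, p3=0, p4=4) → (p0=5, p1=0, p2=0, p3=2, p4=4)
step 3: fire T0:  (p0=5, p1=0, p2=0, p3=2, p4=4) → (p0=2, p1=0, p2=0, p3=3, p4=2)

(p0=2, p1=0, p2=0, p3=3, p4=2)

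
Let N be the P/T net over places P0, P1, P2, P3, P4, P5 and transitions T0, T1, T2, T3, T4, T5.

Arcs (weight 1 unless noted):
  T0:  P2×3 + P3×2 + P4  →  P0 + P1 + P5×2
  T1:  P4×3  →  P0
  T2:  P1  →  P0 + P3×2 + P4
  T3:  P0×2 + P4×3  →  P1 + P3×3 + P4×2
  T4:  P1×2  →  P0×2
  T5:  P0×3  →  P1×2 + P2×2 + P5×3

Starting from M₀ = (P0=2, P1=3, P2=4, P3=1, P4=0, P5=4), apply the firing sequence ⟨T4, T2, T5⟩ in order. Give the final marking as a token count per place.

step 1: fire T4:  (P0=2, P1=3, P2=4, P3=1, P4=0, P5=4) → (P0=4, P1=1, P2=4, P3=1, P4=0, P5=4)
step 2: fire T2:  (P0=4, P1=1, P2=4, P3=1, P4=0, P5=4) → (P0=5, P1=0, P2=4, P3=3, P4=1, P5=4)
step 3: fire T5:  (P0=5, P1=0, P2=4, P3=3, P4=1, P5=4) → (P0=2, P1=2, P2=6, P3=3, P4=1, P5=7)

(P0=2, P1=2, P2=6, P3=3, P4=1, P5=7)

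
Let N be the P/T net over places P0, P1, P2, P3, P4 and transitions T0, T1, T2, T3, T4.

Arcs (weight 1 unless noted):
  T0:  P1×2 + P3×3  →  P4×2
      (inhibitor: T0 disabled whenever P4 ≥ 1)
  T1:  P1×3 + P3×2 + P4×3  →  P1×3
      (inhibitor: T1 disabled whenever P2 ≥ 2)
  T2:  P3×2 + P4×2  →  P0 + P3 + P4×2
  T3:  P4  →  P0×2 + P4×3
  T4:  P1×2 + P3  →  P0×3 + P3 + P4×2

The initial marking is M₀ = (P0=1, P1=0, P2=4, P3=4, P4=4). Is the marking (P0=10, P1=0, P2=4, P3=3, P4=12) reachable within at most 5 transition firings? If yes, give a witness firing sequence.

step 1: fire T2:  (P0=1, P1=0, P2=4, P3=4, P4=4) → (P0=2, P1=0, P2=4, P3=3, P4=4)
step 2: fire T3:  (P0=2, P1=0, P2=4, P3=3, P4=4) → (P0=4, P1=0, P2=4, P3=3, P4=6)
step 3: fire T3:  (P0=4, P1=0, P2=4, P3=3, P4=6) → (P0=6, P1=0, P2=4, P3=3, P4=8)
step 4: fire T3:  (P0=6, P1=0, P2=4, P3=3, P4=8) → (P0=8, P1=0, P2=4, P3=3, P4=10)
step 5: fire T3:  (P0=8, P1=0, P2=4, P3=3, P4=10) → (P0=10, P1=0, P2=4, P3=3, P4=12)

YES — reachable via ⟨T2, T3, T3, T3, T3⟩ (5 firings)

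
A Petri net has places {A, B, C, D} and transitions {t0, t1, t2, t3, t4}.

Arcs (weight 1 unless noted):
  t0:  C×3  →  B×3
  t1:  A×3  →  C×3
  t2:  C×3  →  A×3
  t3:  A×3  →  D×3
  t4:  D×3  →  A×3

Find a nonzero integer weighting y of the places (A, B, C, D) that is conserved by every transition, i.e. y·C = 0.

Incidence matrix C (rows=places, cols=transitions):
       t0   t1   t2   t3   t4
    A   0   -3    3   -3    3
    B   3    0    0    0    0
    C  -3    3   -3    0    0
    D   0    0    0    3   -3

Candidate y = [1, 1, 1, 1]; check y·C column-wise:
  col t0: 1·0 + 1·3 + 1·-3 + 1·0 = 0
  col t1: 1·-3 + 1·0 + 1·3 + 1·0 = 0
  col t2: 1·3 + 1·0 + 1·-3 + 1·0 = 0
  col t3: 1·-3 + 1·0 + 1·0 + 1·3 = 0
  col t4: 1·3 + 1·0 + 1·0 + 1·-3 = 0

y = (A:1, B:1, C:1, D:1)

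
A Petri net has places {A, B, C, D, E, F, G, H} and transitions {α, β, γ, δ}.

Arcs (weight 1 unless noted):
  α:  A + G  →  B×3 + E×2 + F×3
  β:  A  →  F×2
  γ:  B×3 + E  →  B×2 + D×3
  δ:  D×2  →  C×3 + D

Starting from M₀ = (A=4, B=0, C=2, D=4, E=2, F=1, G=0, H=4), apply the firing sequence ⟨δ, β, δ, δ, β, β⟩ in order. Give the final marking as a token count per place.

(A=1, B=0, C=11, D=1, E=2, F=7, G=0, H=4)

step 1: fire δ:  (A=4, B=0, C=2, D=4, E=2, F=1, G=0, H=4) → (A=4, B=0, C=5, D=3, E=2, F=1, G=0, H=4)
step 2: fire β:  (A=4, B=0, C=5, D=3, E=2, F=1, G=0, H=4) → (A=3, B=0, C=5, D=3, E=2, F=3, G=0, H=4)
step 3: fire δ:  (A=3, B=0, C=5, D=3, E=2, F=3, G=0, H=4) → (A=3, B=0, C=8, D=2, E=2, F=3, G=0, H=4)
step 4: fire δ:  (A=3, B=0, C=8, D=2, E=2, F=3, G=0, H=4) → (A=3, B=0, C=11, D=1, E=2, F=3, G=0, H=4)
step 5: fire β:  (A=3, B=0, C=11, D=1, E=2, F=3, G=0, H=4) → (A=2, B=0, C=11, D=1, E=2, F=5, G=0, H=4)
step 6: fire β:  (A=2, B=0, C=11, D=1, E=2, F=5, G=0, H=4) → (A=1, B=0, C=11, D=1, E=2, F=7, G=0, H=4)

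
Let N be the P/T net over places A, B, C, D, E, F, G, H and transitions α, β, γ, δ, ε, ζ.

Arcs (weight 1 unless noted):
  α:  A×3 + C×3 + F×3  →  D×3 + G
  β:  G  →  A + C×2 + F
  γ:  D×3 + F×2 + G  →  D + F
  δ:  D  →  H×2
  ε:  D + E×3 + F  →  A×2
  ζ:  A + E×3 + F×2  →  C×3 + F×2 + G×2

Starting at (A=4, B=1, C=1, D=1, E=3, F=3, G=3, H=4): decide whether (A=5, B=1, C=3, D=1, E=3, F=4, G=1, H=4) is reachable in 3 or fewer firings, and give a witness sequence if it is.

NO — not reachable within 3 firings

depth 0: 1 marking
depth 1: 5 markings reached so far
depth 2: 12 markings reached so far
depth 3: 22 markings reached so far
target is not among the 22 markings reachable within 3 steps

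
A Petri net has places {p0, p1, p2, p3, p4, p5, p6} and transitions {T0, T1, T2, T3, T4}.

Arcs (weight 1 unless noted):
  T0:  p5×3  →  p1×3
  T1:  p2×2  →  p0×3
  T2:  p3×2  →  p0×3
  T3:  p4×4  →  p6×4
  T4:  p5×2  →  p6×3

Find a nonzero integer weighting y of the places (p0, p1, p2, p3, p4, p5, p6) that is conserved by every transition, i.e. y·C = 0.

y = (p0:2, p1:0, p2:3, p3:3, p4:0, p5:0, p6:0)

Incidence matrix C (rows=places, cols=transitions):
       T0   T1   T2   T3   T4
   p0   0    3    3    0    0
   p1   3    0    0    0    0
   p2   0   -2    0    0    0
   p3   0    0   -2    0    0
   p4   0    0    0   -4    0
   p5  -3    0    0    0   -2
   p6   0    0    0    4    3

Candidate y = [2, 0, 3, 3, 0, 0, 0]; check y·C column-wise:
  col T0: 2·0 + 0·3 + 3·0 + 3·0 + 0·-3 = 0
  col T1: 2·3 + 3·-2 + 3·0 = 0
  col T2: 2·3 + 3·0 + 3·-2 = 0
  col T3: 2·0 + 3·0 + 3·0 + 0·-4 + 0·4 = 0
  col T4: 2·0 + 3·0 + 3·0 + 0·-2 + 0·3 = 0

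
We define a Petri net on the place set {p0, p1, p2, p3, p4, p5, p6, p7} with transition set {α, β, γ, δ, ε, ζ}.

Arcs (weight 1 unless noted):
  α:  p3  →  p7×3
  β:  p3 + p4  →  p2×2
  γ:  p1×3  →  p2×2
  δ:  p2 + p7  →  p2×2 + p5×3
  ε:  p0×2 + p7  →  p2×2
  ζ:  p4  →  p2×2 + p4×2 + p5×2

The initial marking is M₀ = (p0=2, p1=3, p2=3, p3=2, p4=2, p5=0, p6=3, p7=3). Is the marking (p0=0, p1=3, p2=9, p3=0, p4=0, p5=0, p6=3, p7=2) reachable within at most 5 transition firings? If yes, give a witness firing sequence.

step 1: fire β:  (p0=2, p1=3, p2=3, p3=2, p4=2, p5=0, p6=3, p7=3) → (p0=2, p1=3, p2=5, p3=1, p4=1, p5=0, p6=3, p7=3)
step 2: fire β:  (p0=2, p1=3, p2=5, p3=1, p4=1, p5=0, p6=3, p7=3) → (p0=2, p1=3, p2=7, p3=0, p4=0, p5=0, p6=3, p7=3)
step 3: fire ε:  (p0=2, p1=3, p2=7, p3=0, p4=0, p5=0, p6=3, p7=3) → (p0=0, p1=3, p2=9, p3=0, p4=0, p5=0, p6=3, p7=2)

YES — reachable via ⟨β, β, ε⟩ (3 firings)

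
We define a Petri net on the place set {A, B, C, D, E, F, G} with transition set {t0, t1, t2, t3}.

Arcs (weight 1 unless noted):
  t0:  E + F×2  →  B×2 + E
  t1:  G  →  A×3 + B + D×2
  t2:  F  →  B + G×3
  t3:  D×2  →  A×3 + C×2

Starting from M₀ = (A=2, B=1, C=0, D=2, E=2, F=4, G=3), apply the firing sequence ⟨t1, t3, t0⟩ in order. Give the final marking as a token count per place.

(A=8, B=4, C=2, D=2, E=2, F=2, G=2)

step 1: fire t1:  (A=2, B=1, C=0, D=2, E=2, F=4, G=3) → (A=5, B=2, C=0, D=4, E=2, F=4, G=2)
step 2: fire t3:  (A=5, B=2, C=0, D=4, E=2, F=4, G=2) → (A=8, B=2, C=2, D=2, E=2, F=4, G=2)
step 3: fire t0:  (A=8, B=2, C=2, D=2, E=2, F=4, G=2) → (A=8, B=4, C=2, D=2, E=2, F=2, G=2)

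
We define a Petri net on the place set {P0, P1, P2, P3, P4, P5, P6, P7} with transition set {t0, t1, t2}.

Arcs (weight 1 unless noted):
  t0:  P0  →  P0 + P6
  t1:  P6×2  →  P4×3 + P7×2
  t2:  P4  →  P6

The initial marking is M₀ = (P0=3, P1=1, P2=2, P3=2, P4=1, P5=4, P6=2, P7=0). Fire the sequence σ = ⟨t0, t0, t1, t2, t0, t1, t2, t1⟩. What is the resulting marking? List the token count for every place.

step 1: fire t0:  (P0=3, P1=1, P2=2, P3=2, P4=1, P5=4, P6=2, P7=0) → (P0=3, P1=1, P2=2, P3=2, P4=1, P5=4, P6=3, P7=0)
step 2: fire t0:  (P0=3, P1=1, P2=2, P3=2, P4=1, P5=4, P6=3, P7=0) → (P0=3, P1=1, P2=2, P3=2, P4=1, P5=4, P6=4, P7=0)
step 3: fire t1:  (P0=3, P1=1, P2=2, P3=2, P4=1, P5=4, P6=4, P7=0) → (P0=3, P1=1, P2=2, P3=2, P4=4, P5=4, P6=2, P7=2)
step 4: fire t2:  (P0=3, P1=1, P2=2, P3=2, P4=4, P5=4, P6=2, P7=2) → (P0=3, P1=1, P2=2, P3=2, P4=3, P5=4, P6=3, P7=2)
step 5: fire t0:  (P0=3, P1=1, P2=2, P3=2, P4=3, P5=4, P6=3, P7=2) → (P0=3, P1=1, P2=2, P3=2, P4=3, P5=4, P6=4, P7=2)
step 6: fire t1:  (P0=3, P1=1, P2=2, P3=2, P4=3, P5=4, P6=4, P7=2) → (P0=3, P1=1, P2=2, P3=2, P4=6, P5=4, P6=2, P7=4)
step 7: fire t2:  (P0=3, P1=1, P2=2, P3=2, P4=6, P5=4, P6=2, P7=4) → (P0=3, P1=1, P2=2, P3=2, P4=5, P5=4, P6=3, P7=4)
step 8: fire t1:  (P0=3, P1=1, P2=2, P3=2, P4=5, P5=4, P6=3, P7=4) → (P0=3, P1=1, P2=2, P3=2, P4=8, P5=4, P6=1, P7=6)

(P0=3, P1=1, P2=2, P3=2, P4=8, P5=4, P6=1, P7=6)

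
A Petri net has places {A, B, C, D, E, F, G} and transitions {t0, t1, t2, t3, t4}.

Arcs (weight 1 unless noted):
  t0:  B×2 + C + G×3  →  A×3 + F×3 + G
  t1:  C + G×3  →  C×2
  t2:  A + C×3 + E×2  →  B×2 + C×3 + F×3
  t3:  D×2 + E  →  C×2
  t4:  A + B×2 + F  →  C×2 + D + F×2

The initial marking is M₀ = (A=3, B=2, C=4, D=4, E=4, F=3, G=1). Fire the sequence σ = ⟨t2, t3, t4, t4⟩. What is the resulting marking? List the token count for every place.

step 1: fire t2:  (A=3, B=2, C=4, D=4, E=4, F=3, G=1) → (A=2, B=4, C=4, D=4, E=2, F=6, G=1)
step 2: fire t3:  (A=2, B=4, C=4, D=4, E=2, F=6, G=1) → (A=2, B=4, C=6, D=2, E=1, F=6, G=1)
step 3: fire t4:  (A=2, B=4, C=6, D=2, E=1, F=6, G=1) → (A=1, B=2, C=8, D=3, E=1, F=7, G=1)
step 4: fire t4:  (A=1, B=2, C=8, D=3, E=1, F=7, G=1) → (A=0, B=0, C=10, D=4, E=1, F=8, G=1)

(A=0, B=0, C=10, D=4, E=1, F=8, G=1)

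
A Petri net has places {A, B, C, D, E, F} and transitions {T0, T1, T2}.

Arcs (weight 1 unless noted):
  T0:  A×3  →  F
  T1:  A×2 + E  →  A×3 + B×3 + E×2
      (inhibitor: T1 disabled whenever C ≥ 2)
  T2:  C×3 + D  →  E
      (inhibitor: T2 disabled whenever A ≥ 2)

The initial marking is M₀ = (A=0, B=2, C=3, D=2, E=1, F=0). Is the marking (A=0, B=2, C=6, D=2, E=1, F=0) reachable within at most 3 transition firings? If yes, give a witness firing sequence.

depth 0: 1 marking
depth 1: 2 markings reached so far
depth 2: 2 markings reached so far
(frontier empty at depth 2; search complete)
target is not among the 2 markings reachable within 3 steps

NO — not reachable within 3 firings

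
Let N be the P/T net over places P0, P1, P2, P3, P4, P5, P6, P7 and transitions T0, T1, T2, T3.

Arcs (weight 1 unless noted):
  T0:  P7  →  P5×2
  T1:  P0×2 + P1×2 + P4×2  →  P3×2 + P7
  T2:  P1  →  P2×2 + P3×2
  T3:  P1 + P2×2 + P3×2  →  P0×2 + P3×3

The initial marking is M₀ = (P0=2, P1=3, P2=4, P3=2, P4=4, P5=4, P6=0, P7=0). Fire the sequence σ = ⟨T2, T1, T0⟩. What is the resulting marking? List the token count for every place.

step 1: fire T2:  (P0=2, P1=3, P2=4, P3=2, P4=4, P5=4, P6=0, P7=0) → (P0=2, P1=2, P2=6, P3=4, P4=4, P5=4, P6=0, P7=0)
step 2: fire T1:  (P0=2, P1=2, P2=6, P3=4, P4=4, P5=4, P6=0, P7=0) → (P0=0, P1=0, P2=6, P3=6, P4=2, P5=4, P6=0, P7=1)
step 3: fire T0:  (P0=0, P1=0, P2=6, P3=6, P4=2, P5=4, P6=0, P7=1) → (P0=0, P1=0, P2=6, P3=6, P4=2, P5=6, P6=0, P7=0)

(P0=0, P1=0, P2=6, P3=6, P4=2, P5=6, P6=0, P7=0)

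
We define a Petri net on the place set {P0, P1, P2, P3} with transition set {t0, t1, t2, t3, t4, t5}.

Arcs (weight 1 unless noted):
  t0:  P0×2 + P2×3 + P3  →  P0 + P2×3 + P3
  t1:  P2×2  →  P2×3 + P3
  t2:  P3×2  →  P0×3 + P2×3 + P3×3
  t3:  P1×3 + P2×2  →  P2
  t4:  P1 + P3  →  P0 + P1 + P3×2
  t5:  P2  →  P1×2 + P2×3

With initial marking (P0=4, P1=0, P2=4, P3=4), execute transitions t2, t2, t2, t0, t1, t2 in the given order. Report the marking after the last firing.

step 1: fire t2:  (P0=4, P1=0, P2=4, P3=4) → (P0=7, P1=0, P2=7, P3=5)
step 2: fire t2:  (P0=7, P1=0, P2=7, P3=5) → (P0=10, P1=0, P2=10, P3=6)
step 3: fire t2:  (P0=10, P1=0, P2=10, P3=6) → (P0=13, P1=0, P2=13, P3=7)
step 4: fire t0:  (P0=13, P1=0, P2=13, P3=7) → (P0=12, P1=0, P2=13, P3=7)
step 5: fire t1:  (P0=12, P1=0, P2=13, P3=7) → (P0=12, P1=0, P2=14, P3=8)
step 6: fire t2:  (P0=12, P1=0, P2=14, P3=8) → (P0=15, P1=0, P2=17, P3=9)

(P0=15, P1=0, P2=17, P3=9)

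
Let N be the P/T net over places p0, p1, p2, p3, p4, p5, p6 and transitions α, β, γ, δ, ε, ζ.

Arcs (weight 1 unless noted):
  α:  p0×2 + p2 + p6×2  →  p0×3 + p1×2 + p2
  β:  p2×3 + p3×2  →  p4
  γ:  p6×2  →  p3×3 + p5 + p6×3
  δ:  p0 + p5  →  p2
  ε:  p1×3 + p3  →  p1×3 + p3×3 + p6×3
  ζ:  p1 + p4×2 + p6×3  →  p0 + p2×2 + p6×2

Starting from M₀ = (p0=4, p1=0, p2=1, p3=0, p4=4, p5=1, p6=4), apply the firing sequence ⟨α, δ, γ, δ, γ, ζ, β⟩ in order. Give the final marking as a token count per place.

step 1: fire α:  (p0=4, p1=0, p2=1, p3=0, p4=4, p5=1, p6=4) → (p0=5, p1=2, p2=1, p3=0, p4=4, p5=1, p6=2)
step 2: fire δ:  (p0=5, p1=2, p2=1, p3=0, p4=4, p5=1, p6=2) → (p0=4, p1=2, p2=2, p3=0, p4=4, p5=0, p6=2)
step 3: fire γ:  (p0=4, p1=2, p2=2, p3=0, p4=4, p5=0, p6=2) → (p0=4, p1=2, p2=2, p3=3, p4=4, p5=1, p6=3)
step 4: fire δ:  (p0=4, p1=2, p2=2, p3=3, p4=4, p5=1, p6=3) → (p0=3, p1=2, p2=3, p3=3, p4=4, p5=0, p6=3)
step 5: fire γ:  (p0=3, p1=2, p2=3, p3=3, p4=4, p5=0, p6=3) → (p0=3, p1=2, p2=3, p3=6, p4=4, p5=1, p6=4)
step 6: fire ζ:  (p0=3, p1=2, p2=3, p3=6, p4=4, p5=1, p6=4) → (p0=4, p1=1, p2=5, p3=6, p4=2, p5=1, p6=3)
step 7: fire β:  (p0=4, p1=1, p2=5, p3=6, p4=2, p5=1, p6=3) → (p0=4, p1=1, p2=2, p3=4, p4=3, p5=1, p6=3)

(p0=4, p1=1, p2=2, p3=4, p4=3, p5=1, p6=3)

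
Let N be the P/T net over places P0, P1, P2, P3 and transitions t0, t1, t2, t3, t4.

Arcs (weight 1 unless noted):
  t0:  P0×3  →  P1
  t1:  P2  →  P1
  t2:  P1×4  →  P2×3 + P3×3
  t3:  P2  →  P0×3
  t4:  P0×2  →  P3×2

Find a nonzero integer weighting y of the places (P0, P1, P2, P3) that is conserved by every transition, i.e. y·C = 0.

Incidence matrix C (rows=places, cols=transitions):
       t0   t1   t2   t3   t4
   P0  -3    0    0    3   -2
   P1   1    1   -4    0    0
   P2   0   -1    3   -1    0
   P3   0    0    3    0    2

Candidate y = [1, 3, 3, 1]; check y·C column-wise:
  col t0: 1·-3 + 3·1 + 3·0 + 1·0 = 0
  col t1: 1·0 + 3·1 + 3·-1 + 1·0 = 0
  col t2: 1·0 + 3·-4 + 3·3 + 1·3 = 0
  col t3: 1·3 + 3·0 + 3·-1 + 1·0 = 0
  col t4: 1·-2 + 3·0 + 3·0 + 1·2 = 0

y = (P0:1, P1:3, P2:3, P3:1)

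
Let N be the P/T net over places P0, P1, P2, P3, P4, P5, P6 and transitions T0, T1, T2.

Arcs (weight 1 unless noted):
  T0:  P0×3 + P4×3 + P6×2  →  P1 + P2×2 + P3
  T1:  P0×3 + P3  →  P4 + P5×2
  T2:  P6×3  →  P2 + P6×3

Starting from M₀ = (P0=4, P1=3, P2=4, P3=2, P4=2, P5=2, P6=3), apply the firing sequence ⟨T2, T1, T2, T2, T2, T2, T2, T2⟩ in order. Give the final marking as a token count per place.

(P0=1, P1=3, P2=11, P3=1, P4=3, P5=4, P6=3)

step 1: fire T2:  (P0=4, P1=3, P2=4, P3=2, P4=2, P5=2, P6=3) → (P0=4, P1=3, P2=5, P3=2, P4=2, P5=2, P6=3)
step 2: fire T1:  (P0=4, P1=3, P2=5, P3=2, P4=2, P5=2, P6=3) → (P0=1, P1=3, P2=5, P3=1, P4=3, P5=4, P6=3)
step 3: fire T2:  (P0=1, P1=3, P2=5, P3=1, P4=3, P5=4, P6=3) → (P0=1, P1=3, P2=6, P3=1, P4=3, P5=4, P6=3)
step 4: fire T2:  (P0=1, P1=3, P2=6, P3=1, P4=3, P5=4, P6=3) → (P0=1, P1=3, P2=7, P3=1, P4=3, P5=4, P6=3)
step 5: fire T2:  (P0=1, P1=3, P2=7, P3=1, P4=3, P5=4, P6=3) → (P0=1, P1=3, P2=8, P3=1, P4=3, P5=4, P6=3)
step 6: fire T2:  (P0=1, P1=3, P2=8, P3=1, P4=3, P5=4, P6=3) → (P0=1, P1=3, P2=9, P3=1, P4=3, P5=4, P6=3)
step 7: fire T2:  (P0=1, P1=3, P2=9, P3=1, P4=3, P5=4, P6=3) → (P0=1, P1=3, P2=10, P3=1, P4=3, P5=4, P6=3)
step 8: fire T2:  (P0=1, P1=3, P2=10, P3=1, P4=3, P5=4, P6=3) → (P0=1, P1=3, P2=11, P3=1, P4=3, P5=4, P6=3)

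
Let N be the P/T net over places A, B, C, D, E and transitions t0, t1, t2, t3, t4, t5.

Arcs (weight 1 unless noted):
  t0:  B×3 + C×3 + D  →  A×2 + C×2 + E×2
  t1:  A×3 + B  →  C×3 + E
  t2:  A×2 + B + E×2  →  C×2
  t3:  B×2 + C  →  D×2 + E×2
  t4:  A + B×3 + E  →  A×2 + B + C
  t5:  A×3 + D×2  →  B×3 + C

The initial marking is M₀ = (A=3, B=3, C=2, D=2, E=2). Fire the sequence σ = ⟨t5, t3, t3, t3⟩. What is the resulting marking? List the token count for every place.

step 1: fire t5:  (A=3, B=3, C=2, D=2, E=2) → (A=0, B=6, C=3, D=0, E=2)
step 2: fire t3:  (A=0, B=6, C=3, D=0, E=2) → (A=0, B=4, C=2, D=2, E=4)
step 3: fire t3:  (A=0, B=4, C=2, D=2, E=4) → (A=0, B=2, C=1, D=4, E=6)
step 4: fire t3:  (A=0, B=2, C=1, D=4, E=6) → (A=0, B=0, C=0, D=6, E=8)

(A=0, B=0, C=0, D=6, E=8)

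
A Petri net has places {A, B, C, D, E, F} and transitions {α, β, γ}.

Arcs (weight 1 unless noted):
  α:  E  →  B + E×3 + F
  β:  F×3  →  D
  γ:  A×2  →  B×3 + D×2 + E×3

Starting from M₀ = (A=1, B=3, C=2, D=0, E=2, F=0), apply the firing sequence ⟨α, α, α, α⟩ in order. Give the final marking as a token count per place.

(A=1, B=7, C=2, D=0, E=10, F=4)

step 1: fire α:  (A=1, B=3, C=2, D=0, E=2, F=0) → (A=1, B=4, C=2, D=0, E=4, F=1)
step 2: fire α:  (A=1, B=4, C=2, D=0, E=4, F=1) → (A=1, B=5, C=2, D=0, E=6, F=2)
step 3: fire α:  (A=1, B=5, C=2, D=0, E=6, F=2) → (A=1, B=6, C=2, D=0, E=8, F=3)
step 4: fire α:  (A=1, B=6, C=2, D=0, E=8, F=3) → (A=1, B=7, C=2, D=0, E=10, F=4)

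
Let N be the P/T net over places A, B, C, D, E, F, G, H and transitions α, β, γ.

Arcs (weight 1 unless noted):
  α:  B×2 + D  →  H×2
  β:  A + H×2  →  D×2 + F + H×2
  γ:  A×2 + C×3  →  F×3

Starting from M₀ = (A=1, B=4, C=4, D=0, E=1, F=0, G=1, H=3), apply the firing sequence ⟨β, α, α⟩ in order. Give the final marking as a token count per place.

(A=0, B=0, C=4, D=0, E=1, F=1, G=1, H=7)

step 1: fire β:  (A=1, B=4, C=4, D=0, E=1, F=0, G=1, H=3) → (A=0, B=4, C=4, D=2, E=1, F=1, G=1, H=3)
step 2: fire α:  (A=0, B=4, C=4, D=2, E=1, F=1, G=1, H=3) → (A=0, B=2, C=4, D=1, E=1, F=1, G=1, H=5)
step 3: fire α:  (A=0, B=2, C=4, D=1, E=1, F=1, G=1, H=5) → (A=0, B=0, C=4, D=0, E=1, F=1, G=1, H=7)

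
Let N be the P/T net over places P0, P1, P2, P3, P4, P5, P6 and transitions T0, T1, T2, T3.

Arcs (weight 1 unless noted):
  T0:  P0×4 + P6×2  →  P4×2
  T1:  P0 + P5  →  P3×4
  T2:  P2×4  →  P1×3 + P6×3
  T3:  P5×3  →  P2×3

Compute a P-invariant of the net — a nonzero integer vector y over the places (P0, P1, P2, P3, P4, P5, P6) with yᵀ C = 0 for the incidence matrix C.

Incidence matrix C (rows=places, cols=transitions):
       T0   T1   T2   T3
   P0  -4   -1    0    0
   P1   0    0    3    0
   P2   0    0   -4    3
   P3   0    4    0    0
   P4   2    0    0    0
   P5   0   -1    0   -3
   P6  -2    0    3    0

Candidate y = [4, 0, 0, 1, 8, 0, 0]; check y·C column-wise:
  col T0: 4·-4 + 1·0 + 8·2 + 0·-2 = 0
  col T1: 4·-1 + 1·4 + 8·0 + 0·-1 = 0
  col T2: 4·0 + 0·3 + 0·-4 + 1·0 + 8·0 + 0·3 = 0
  col T3: 4·0 + 0·3 + 1·0 + 8·0 + 0·-3 = 0

y = (P0:4, P1:0, P2:0, P3:1, P4:8, P5:0, P6:0)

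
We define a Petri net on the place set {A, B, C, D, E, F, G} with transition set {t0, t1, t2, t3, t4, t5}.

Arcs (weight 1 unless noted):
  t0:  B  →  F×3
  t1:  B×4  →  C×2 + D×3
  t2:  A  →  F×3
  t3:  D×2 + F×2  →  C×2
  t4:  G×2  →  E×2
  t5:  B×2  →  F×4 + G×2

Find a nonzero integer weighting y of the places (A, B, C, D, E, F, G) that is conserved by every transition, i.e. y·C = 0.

Incidence matrix C (rows=places, cols=transitions):
       t0   t1   t2   t3   t4   t5
    A   0    0   -1    0    0    0
    B  -1   -4    0    0    0   -2
    C   0    2    0    2    0    0
    D   0    3    0   -2    0    0
    E   0    0    0    0    2    0
    F   3    0    3   -2    0    4
    G   0    0    0    0   -2    2

Candidate y = [3, 3, 3, 2, 1, 1, 1]; check y·C column-wise:
  col t0: 3·0 + 3·-1 + 3·0 + 2·0 + 1·0 + 1·3 + 1·0 = 0
  col t1: 3·0 + 3·-4 + 3·2 + 2·3 + 1·0 + 1·0 + 1·0 = 0
  col t2: 3·-1 + 3·0 + 3·0 + 2·0 + 1·0 + 1·3 + 1·0 = 0
  col t3: 3·0 + 3·0 + 3·2 + 2·-2 + 1·0 + 1·-2 + 1·0 = 0
  col t4: 3·0 + 3·0 + 3·0 + 2·0 + 1·2 + 1·0 + 1·-2 = 0
  col t5: 3·0 + 3·-2 + 3·0 + 2·0 + 1·0 + 1·4 + 1·2 = 0

y = (A:3, B:3, C:3, D:2, E:1, F:1, G:1)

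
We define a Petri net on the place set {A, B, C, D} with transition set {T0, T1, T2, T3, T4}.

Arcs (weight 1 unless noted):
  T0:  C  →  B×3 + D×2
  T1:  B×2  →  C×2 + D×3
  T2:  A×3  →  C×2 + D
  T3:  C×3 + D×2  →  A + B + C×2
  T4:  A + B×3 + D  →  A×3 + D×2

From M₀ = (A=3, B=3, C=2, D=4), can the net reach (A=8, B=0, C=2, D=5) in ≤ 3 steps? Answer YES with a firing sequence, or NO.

depth 0: 1 marking
depth 1: 5 markings reached so far
depth 2: 13 markings reached so far
depth 3: 28 markings reached so far
target is not among the 28 markings reachable within 3 steps

NO — not reachable within 3 firings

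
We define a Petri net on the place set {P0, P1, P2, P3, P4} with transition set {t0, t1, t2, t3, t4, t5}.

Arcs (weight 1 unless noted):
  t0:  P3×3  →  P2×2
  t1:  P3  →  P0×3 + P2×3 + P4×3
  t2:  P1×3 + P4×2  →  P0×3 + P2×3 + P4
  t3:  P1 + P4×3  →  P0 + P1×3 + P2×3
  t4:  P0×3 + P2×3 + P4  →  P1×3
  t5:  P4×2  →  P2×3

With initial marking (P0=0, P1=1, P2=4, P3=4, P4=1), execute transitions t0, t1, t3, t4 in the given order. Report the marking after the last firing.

(P0=1, P1=6, P2=9, P3=0, P4=0)

step 1: fire t0:  (P0=0, P1=1, P2=4, P3=4, P4=1) → (P0=0, P1=1, P2=6, P3=1, P4=1)
step 2: fire t1:  (P0=0, P1=1, P2=6, P3=1, P4=1) → (P0=3, P1=1, P2=9, P3=0, P4=4)
step 3: fire t3:  (P0=3, P1=1, P2=9, P3=0, P4=4) → (P0=4, P1=3, P2=12, P3=0, P4=1)
step 4: fire t4:  (P0=4, P1=3, P2=12, P3=0, P4=1) → (P0=1, P1=6, P2=9, P3=0, P4=0)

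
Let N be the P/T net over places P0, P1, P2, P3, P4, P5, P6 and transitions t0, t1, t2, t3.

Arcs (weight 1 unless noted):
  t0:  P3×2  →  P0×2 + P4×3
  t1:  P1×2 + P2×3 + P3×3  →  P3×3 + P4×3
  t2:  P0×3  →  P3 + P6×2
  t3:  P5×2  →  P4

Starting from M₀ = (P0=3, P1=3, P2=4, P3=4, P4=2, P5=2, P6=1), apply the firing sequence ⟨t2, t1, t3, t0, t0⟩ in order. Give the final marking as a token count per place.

step 1: fire t2:  (P0=3, P1=3, P2=4, P3=4, P4=2, P5=2, P6=1) → (P0=0, P1=3, P2=4, P3=5, P4=2, P5=2, P6=3)
step 2: fire t1:  (P0=0, P1=3, P2=4, P3=5, P4=2, P5=2, P6=3) → (P0=0, P1=1, P2=1, P3=5, P4=5, P5=2, P6=3)
step 3: fire t3:  (P0=0, P1=1, P2=1, P3=5, P4=5, P5=2, P6=3) → (P0=0, P1=1, P2=1, P3=5, P4=6, P5=0, P6=3)
step 4: fire t0:  (P0=0, P1=1, P2=1, P3=5, P4=6, P5=0, P6=3) → (P0=2, P1=1, P2=1, P3=3, P4=9, P5=0, P6=3)
step 5: fire t0:  (P0=2, P1=1, P2=1, P3=3, P4=9, P5=0, P6=3) → (P0=4, P1=1, P2=1, P3=1, P4=12, P5=0, P6=3)

(P0=4, P1=1, P2=1, P3=1, P4=12, P5=0, P6=3)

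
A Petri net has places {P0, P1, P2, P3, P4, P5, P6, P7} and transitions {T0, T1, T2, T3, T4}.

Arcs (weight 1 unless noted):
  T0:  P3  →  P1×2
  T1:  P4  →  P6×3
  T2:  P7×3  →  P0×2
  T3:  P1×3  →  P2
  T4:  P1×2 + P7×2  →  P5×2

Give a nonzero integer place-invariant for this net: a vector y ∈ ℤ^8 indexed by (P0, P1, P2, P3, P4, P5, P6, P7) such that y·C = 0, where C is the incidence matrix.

Incidence matrix C (rows=places, cols=transitions):
       T0   T1   T2   T3   T4
   P0   0    0    2    0    0
   P1   2    0    0   -3   -2
   P2   0    0    0    1    0
   P3  -1    0    0    0    0
   P4   0   -1    0    0    0
   P5   0    0    0    0    2
   P6   0    3    0    0    0
   P7   0    0   -3    0   -2

Candidate y = [0, 1, 3, 2, 0, 1, 0, 0]; check y·C column-wise:
  col T0: 1·2 + 3·0 + 2·-1 + 1·0 = 0
  col T1: 1·0 + 3·0 + 2·0 + 0·-1 + 1·0 + 0·3 = 0
  col T2: 0·2 + 1·0 + 3·0 + 2·0 + 1·0 + 0·-3 = 0
  col T3: 1·-3 + 3·1 + 2·0 + 1·0 = 0
  col T4: 1·-2 + 3·0 + 2·0 + 1·2 + 0·-2 = 0

y = (P0:0, P1:1, P2:3, P3:2, P4:0, P5:1, P6:0, P7:0)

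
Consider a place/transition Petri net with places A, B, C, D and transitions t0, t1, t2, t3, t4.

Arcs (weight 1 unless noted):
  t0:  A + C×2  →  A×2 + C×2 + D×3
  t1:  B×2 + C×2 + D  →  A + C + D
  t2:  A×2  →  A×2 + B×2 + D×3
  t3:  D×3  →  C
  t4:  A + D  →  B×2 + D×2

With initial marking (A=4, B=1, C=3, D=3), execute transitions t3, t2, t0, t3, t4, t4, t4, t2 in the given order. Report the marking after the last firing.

step 1: fire t3:  (A=4, B=1, C=3, D=3) → (A=4, B=1, C=4, D=0)
step 2: fire t2:  (A=4, B=1, C=4, D=0) → (A=4, B=3, C=4, D=3)
step 3: fire t0:  (A=4, B=3, C=4, D=3) → (A=5, B=3, C=4, D=6)
step 4: fire t3:  (A=5, B=3, C=4, D=6) → (A=5, B=3, C=5, D=3)
step 5: fire t4:  (A=5, B=3, C=5, D=3) → (A=4, B=5, C=5, D=4)
step 6: fire t4:  (A=4, B=5, C=5, D=4) → (A=3, B=7, C=5, D=5)
step 7: fire t4:  (A=3, B=7, C=5, D=5) → (A=2, B=9, C=5, D=6)
step 8: fire t2:  (A=2, B=9, C=5, D=6) → (A=2, B=11, C=5, D=9)

(A=2, B=11, C=5, D=9)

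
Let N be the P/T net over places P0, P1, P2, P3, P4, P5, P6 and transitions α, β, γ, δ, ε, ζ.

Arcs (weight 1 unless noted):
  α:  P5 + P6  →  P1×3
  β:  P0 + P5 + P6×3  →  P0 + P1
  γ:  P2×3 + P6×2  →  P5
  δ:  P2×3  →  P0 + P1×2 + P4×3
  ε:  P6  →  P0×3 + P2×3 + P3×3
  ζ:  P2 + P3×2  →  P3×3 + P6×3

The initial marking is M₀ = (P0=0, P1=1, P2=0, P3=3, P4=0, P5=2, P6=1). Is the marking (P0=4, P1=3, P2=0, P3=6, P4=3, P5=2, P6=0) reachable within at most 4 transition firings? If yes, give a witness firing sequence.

YES — reachable via ⟨ε, δ⟩ (2 firings)

step 1: fire ε:  (P0=0, P1=1, P2=0, P3=3, P4=0, P5=2, P6=1) → (P0=3, P1=1, P2=3, P3=6, P4=0, P5=2, P6=0)
step 2: fire δ:  (P0=3, P1=1, P2=3, P3=6, P4=0, P5=2, P6=0) → (P0=4, P1=3, P2=0, P3=6, P4=3, P5=2, P6=0)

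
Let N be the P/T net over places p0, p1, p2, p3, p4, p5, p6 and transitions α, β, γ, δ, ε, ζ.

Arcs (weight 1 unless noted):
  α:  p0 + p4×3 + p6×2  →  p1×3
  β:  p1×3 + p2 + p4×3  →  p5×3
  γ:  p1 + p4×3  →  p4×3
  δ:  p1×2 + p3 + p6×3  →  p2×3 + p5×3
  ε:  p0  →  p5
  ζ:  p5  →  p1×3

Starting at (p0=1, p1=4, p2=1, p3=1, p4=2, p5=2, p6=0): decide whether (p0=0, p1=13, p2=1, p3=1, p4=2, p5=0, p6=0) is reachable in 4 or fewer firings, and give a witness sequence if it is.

YES — reachable via ⟨ε, ζ, ζ, ζ⟩ (4 firings)

step 1: fire ε:  (p0=1, p1=4, p2=1, p3=1, p4=2, p5=2, p6=0) → (p0=0, p1=4, p2=1, p3=1, p4=2, p5=3, p6=0)
step 2: fire ζ:  (p0=0, p1=4, p2=1, p3=1, p4=2, p5=3, p6=0) → (p0=0, p1=7, p2=1, p3=1, p4=2, p5=2, p6=0)
step 3: fire ζ:  (p0=0, p1=7, p2=1, p3=1, p4=2, p5=2, p6=0) → (p0=0, p1=10, p2=1, p3=1, p4=2, p5=1, p6=0)
step 4: fire ζ:  (p0=0, p1=10, p2=1, p3=1, p4=2, p5=1, p6=0) → (p0=0, p1=13, p2=1, p3=1, p4=2, p5=0, p6=0)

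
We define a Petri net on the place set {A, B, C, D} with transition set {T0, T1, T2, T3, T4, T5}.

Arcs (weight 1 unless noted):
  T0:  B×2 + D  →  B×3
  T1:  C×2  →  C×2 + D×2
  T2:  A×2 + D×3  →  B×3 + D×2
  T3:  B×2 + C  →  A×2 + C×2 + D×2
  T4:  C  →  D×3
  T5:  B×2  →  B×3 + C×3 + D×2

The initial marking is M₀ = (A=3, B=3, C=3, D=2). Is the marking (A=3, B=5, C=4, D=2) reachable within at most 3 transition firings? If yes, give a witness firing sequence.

YES — reachable via ⟨T0, T3, T2⟩ (3 firings)

step 1: fire T0:  (A=3, B=3, C=3, D=2) → (A=3, B=4, C=3, D=1)
step 2: fire T3:  (A=3, B=4, C=3, D=1) → (A=5, B=2, C=4, D=3)
step 3: fire T2:  (A=5, B=2, C=4, D=3) → (A=3, B=5, C=4, D=2)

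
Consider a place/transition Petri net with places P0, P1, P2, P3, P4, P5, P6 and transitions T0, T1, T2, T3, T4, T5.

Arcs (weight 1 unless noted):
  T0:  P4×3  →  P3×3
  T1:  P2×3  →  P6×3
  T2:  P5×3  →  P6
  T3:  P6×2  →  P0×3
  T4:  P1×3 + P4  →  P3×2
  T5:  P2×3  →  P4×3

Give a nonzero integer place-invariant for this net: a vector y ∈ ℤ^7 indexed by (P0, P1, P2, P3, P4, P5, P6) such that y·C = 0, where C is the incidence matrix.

Incidence matrix C (rows=places, cols=transitions):
       T0   T1   T2   T3   T4   T5
   P0   0    0    0    3    0    0
   P1   0    0    0    0   -3    0
   P2   0   -3    0    0    0   -3
   P3   3    0    0    0    2    0
   P4  -3    0    0    0   -1    3
   P5   0    0   -3    0    0    0
   P6   0    3    1   -2    0    0

Candidate y = [2, 1, 3, 3, 3, 1, 3]; check y·C column-wise:
  col T0: 2·0 + 1·0 + 3·0 + 3·3 + 3·-3 + 1·0 + 3·0 = 0
  col T1: 2·0 + 1·0 + 3·-3 + 3·0 + 3·0 + 1·0 + 3·3 = 0
  col T2: 2·0 + 1·0 + 3·0 + 3·0 + 3·0 + 1·-3 + 3·1 = 0
  col T3: 2·3 + 1·0 + 3·0 + 3·0 + 3·0 + 1·0 + 3·-2 = 0
  col T4: 2·0 + 1·-3 + 3·0 + 3·2 + 3·-1 + 1·0 + 3·0 = 0
  col T5: 2·0 + 1·0 + 3·-3 + 3·0 + 3·3 + 1·0 + 3·0 = 0

y = (P0:2, P1:1, P2:3, P3:3, P4:3, P5:1, P6:3)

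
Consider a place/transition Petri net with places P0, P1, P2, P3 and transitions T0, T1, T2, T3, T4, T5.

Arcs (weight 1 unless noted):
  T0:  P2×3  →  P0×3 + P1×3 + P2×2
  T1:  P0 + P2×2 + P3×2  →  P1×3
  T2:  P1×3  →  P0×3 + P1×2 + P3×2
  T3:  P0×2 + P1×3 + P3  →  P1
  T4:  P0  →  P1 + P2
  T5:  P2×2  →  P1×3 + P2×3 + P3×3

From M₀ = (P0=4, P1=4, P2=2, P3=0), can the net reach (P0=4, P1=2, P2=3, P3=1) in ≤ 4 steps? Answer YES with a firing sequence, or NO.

step 1: fire T2:  (P0=4, P1=4, P2=2, P3=0) → (P0=7, P1=3, P2=2, P3=2)
step 2: fire T3:  (P0=7, P1=3, P2=2, P3=2) → (P0=5, P1=1, P2=2, P3=1)
step 3: fire T4:  (P0=5, P1=1, P2=2, P3=1) → (P0=4, P1=2, P2=3, P3=1)

YES — reachable via ⟨T2, T3, T4⟩ (3 firings)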